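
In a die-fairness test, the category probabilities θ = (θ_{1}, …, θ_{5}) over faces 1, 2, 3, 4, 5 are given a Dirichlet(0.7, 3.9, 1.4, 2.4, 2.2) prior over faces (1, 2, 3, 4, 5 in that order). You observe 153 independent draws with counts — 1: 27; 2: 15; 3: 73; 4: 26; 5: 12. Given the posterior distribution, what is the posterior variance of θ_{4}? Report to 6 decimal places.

0.000872

The Dirichlet prior is conjugate to the Multinomial likelihood: each posterior αⱼ = prior αⱼ + observed count nⱼ.
Posterior concentration: (27.7, 18.9, 74.4, 28.4, 14.2), total = 163.6.
Var[θ_j] = α_j(Σα−α_j)/((Σα)²(Σα+1)) = 28.4·135.2/(163.6²·164.6) = 0.000872.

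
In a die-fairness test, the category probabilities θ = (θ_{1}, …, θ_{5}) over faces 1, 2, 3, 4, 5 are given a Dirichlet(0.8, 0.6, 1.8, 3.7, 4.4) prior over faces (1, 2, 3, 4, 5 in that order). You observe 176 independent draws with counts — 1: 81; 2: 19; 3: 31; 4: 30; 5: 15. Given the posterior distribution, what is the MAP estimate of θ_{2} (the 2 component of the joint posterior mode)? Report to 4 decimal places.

The Dirichlet prior is conjugate to the Multinomial likelihood: each posterior αⱼ = prior αⱼ + observed count nⱼ.
Posterior concentration: (81.8, 19.6, 32.8, 33.7, 19.4), total = 187.3.
Joint mode component: (α_{2}−1)/(Σα−K) = 18.6/182.3 = 0.1020.

0.1020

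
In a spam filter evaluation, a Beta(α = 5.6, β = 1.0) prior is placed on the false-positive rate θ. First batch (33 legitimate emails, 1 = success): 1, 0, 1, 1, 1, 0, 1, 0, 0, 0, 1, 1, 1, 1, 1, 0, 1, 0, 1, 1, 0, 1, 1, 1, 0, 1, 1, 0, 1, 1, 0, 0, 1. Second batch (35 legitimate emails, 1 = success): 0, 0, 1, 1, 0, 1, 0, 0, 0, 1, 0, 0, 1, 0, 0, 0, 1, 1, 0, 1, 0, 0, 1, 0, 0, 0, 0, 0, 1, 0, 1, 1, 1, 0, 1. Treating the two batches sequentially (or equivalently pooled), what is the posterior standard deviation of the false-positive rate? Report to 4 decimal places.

0.0573

The Beta prior is conjugate to a Binomial/Bernoulli likelihood; the update adds successes to α and failures to β.
After batch 1: Beta(5.6+21, 1.0+12) = Beta(26.6, 13.0).
After batch 2: Beta(26.6+14, 13.0+21) = Beta(40.6, 34.0).
Var = αβ/((α+β)²(α+β+1)) = 40.6·34.0/(74.6²·75.6) = 0.00328099; SD = √0.00328099 = 0.0573.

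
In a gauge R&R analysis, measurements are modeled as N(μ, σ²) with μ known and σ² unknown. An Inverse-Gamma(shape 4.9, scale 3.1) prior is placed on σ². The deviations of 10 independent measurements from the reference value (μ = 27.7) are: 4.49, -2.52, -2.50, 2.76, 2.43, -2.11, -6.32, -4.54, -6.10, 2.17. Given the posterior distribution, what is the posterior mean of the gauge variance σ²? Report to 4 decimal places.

8.9555

With known mean μ and an Inverse-Gamma(α, β) prior on σ², the Normal likelihood is conjugate: posterior is Inv-Gamma(α + n/2, β + Σ(xᵢ−μ)²/2).
Σ(xᵢ−μ)² = (4.49)² + (-2.52)² + (-2.50)² + (2.76)² + (2.43)² + (-2.11)² + (-6.32)² + (-4.54)² + (-6.10)² + (2.17)² = 153.2080.
Posterior: Inv-Gamma(4.9 + 10/2, 3.1 + 153.2080/2) = Inv-Gamma(9.90, 79.70400).
E[σ²|data] = β/(α−1) = 79.70400/8.90 = 8.9555.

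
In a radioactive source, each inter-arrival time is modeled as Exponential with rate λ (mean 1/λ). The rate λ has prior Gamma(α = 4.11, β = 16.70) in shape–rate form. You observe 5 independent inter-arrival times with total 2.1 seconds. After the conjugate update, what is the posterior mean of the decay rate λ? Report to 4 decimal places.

With a Gamma(shape α, rate β) prior on the exponential rate λ, the posterior after n observations with total T = Σxᵢ is Gamma(α+n, β+T).
Posterior: Gamma(4.11+5, 16.70+2.1) = Gamma(9.11, 18.80).
Posterior mean of λ = α/β = 9.11/18.80 = 0.4846.

0.4846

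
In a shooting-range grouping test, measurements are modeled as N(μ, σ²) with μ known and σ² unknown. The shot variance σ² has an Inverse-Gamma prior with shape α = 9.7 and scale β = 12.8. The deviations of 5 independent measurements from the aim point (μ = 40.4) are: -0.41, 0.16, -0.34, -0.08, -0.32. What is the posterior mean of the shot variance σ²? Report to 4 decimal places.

With known mean μ and an Inverse-Gamma(α, β) prior on σ², the Normal likelihood is conjugate: posterior is Inv-Gamma(α + n/2, β + Σ(xᵢ−μ)²/2).
Σ(xᵢ−μ)² = (-0.41)² + (0.16)² + (-0.34)² + (-0.08)² + (-0.32)² = 0.4181.
Posterior: Inv-Gamma(9.7 + 5/2, 12.8 + 0.4181/2) = Inv-Gamma(12.20, 13.00905).
E[σ²|data] = β/(α−1) = 13.00905/11.20 = 1.1615.

1.1615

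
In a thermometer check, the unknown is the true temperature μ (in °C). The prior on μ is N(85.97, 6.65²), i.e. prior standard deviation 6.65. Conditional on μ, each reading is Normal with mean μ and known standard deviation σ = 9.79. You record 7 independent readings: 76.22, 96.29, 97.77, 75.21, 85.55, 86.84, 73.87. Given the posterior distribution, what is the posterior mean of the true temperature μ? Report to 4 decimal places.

84.8748

For Normal data with known variance σ², a Normal(μ₀, σ₀²) prior on μ is conjugate. Posterior precision = 1/σ₀² + n/σ²; posterior mean is the precision-weighted average of μ₀ and x̄.
Σxᵢ = 76.22 + 96.29 + 97.77 + 75.21 + 85.55 + 86.84 + 73.87 = 591.75, so n·x̄ = 591.75.
σ₀² = 6.65² = 44.2225, σ² = 9.79² = 95.8441; σ² + n·σ₀² = 95.8441 + 7·44.2225 = 405.4016.
Posterior mean = (μ₀/σ₀² + n·x̄/σ²)/(1/σ₀² + n/σ²) = (σ²·μ₀ + σ₀²·n·x̄)/(σ² + n·σ₀²) = (95.8441·85.97 + 44.2225·591.75)/405.4016 = 34408.381652/405.4016 = 84.8748.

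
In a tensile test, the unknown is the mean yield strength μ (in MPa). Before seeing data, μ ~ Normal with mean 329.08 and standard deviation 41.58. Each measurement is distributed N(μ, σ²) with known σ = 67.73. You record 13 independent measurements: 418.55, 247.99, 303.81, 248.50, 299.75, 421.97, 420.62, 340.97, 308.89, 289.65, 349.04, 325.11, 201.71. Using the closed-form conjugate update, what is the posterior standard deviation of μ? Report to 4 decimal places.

17.1190

For Normal data with known variance σ², a Normal(μ₀, σ₀²) prior on μ is conjugate. Posterior precision = 1/σ₀² + n/σ²; posterior mean is the precision-weighted average of μ₀ and x̄.
σ₀² = 41.58² = 1728.8964, σ² = 67.73² = 4587.3529; σ² + n·σ₀² = 4587.3529 + 13·1728.8964 = 27063.0061.
Posterior precision = 1/σ₀² + n/σ² = 1/1728.8964 + 13/4587.3529 = (σ² + n·σ₀²)/(σ₀²σ²) = 27063.0061/(1728.8964·4587.3529); posterior variance σₙ² = σ₀²σ²/(σ² + n·σ₀²) = 1728.8964·4587.3529/27063.0061 = 293.059015.
Posterior SD = √σₙ² = √(1728.8964·4587.3529/27063.0061) = 17.1190.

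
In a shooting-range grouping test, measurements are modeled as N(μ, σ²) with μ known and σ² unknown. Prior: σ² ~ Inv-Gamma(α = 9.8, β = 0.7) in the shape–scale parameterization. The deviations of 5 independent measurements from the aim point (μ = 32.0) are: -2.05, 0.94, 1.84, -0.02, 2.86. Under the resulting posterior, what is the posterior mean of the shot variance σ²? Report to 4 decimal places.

With known mean μ and an Inverse-Gamma(α, β) prior on σ², the Normal likelihood is conjugate: posterior is Inv-Gamma(α + n/2, β + Σ(xᵢ−μ)²/2).
Σ(xᵢ−μ)² = (-2.05)² + (0.94)² + (1.84)² + (-0.02)² + (2.86)² = 16.6517.
Posterior: Inv-Gamma(9.8 + 5/2, 0.7 + 16.6517/2) = Inv-Gamma(12.30, 9.02585).
E[σ²|data] = β/(α−1) = 9.02585/11.30 = 0.7987.

0.7987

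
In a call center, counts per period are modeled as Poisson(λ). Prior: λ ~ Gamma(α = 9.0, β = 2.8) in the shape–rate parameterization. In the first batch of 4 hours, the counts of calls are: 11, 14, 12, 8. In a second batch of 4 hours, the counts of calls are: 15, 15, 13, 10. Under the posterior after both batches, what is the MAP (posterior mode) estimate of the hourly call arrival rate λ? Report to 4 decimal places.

9.8148

With a Gamma(shape α, rate β) prior, the Poisson likelihood is conjugate: the posterior is Gamma(α + ΣXᵢ, β + n).
Batch 1: sum of counts S = 45 over n = 4 hours.
After batch 1: Gamma(α+S, β+n) = Gamma(9.0+45, 2.8+4) = Gamma(54.0, 6.8).
Batch 2: sum of counts S = 53 over n = 4 hours.
After batch 2: Gamma(α+S, β+n) = Gamma(54.0+53, 6.8+4) = Gamma(107.0, 10.8).
Mode of Gamma(α,β) for α≥1 is (α−1)/β = 106.0/10.8 = 9.8148.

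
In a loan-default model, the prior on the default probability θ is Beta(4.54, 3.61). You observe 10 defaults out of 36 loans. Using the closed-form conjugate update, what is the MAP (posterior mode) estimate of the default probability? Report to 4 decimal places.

The Beta prior is conjugate to a Binomial/Bernoulli likelihood; the update adds successes to α and failures to β.
Posterior: Beta(α+k, β+n−k) = Beta(4.54+10, 3.61+26) = Beta(14.54, 29.61).
Mode of Beta(a,b) for a,b>1 is (a−1)/(a+b−2) = 13.54/42.15 = 0.3212.

0.3212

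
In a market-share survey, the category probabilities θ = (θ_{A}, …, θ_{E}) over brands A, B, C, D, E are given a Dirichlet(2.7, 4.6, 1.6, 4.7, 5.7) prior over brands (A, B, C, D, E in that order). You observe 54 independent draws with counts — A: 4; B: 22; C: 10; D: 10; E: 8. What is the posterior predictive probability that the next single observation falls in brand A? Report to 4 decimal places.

0.0914

The Dirichlet prior is conjugate to the Multinomial likelihood: each posterior αⱼ = prior αⱼ + observed count nⱼ.
Posterior concentration: (6.7, 26.6, 11.6, 14.7, 13.7), total = 73.3.
P(next = A | data) = α_{A}/Σα = 0.0914.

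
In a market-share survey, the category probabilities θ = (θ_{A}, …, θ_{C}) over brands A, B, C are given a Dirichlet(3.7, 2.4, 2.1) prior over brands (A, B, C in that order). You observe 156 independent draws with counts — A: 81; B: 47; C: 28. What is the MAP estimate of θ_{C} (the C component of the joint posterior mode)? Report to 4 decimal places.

0.1805

The Dirichlet prior is conjugate to the Multinomial likelihood: each posterior αⱼ = prior αⱼ + observed count nⱼ.
Posterior concentration: (84.7, 49.4, 30.1), total = 164.2.
Joint mode component: (α_{C}−1)/(Σα−K) = 29.1/161.2 = 0.1805.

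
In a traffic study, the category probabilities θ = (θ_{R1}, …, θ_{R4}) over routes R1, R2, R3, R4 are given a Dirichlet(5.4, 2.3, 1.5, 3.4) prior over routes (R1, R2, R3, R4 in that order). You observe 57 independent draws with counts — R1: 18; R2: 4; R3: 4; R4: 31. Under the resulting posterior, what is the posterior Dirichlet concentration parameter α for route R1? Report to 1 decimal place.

The Dirichlet prior is conjugate to the Multinomial likelihood: each posterior αⱼ = prior αⱼ + observed count nⱼ.
Posterior concentration: (23.4, 6.3, 5.5, 34.4), total = 69.6.
α_{R1} = 5.4 + 18 = 23.4.

23.4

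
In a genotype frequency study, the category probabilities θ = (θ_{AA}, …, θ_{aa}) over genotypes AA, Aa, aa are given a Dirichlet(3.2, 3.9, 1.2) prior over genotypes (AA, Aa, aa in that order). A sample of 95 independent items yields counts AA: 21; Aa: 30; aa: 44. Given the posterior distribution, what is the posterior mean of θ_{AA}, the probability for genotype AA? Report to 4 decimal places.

0.2343

The Dirichlet prior is conjugate to the Multinomial likelihood: each posterior αⱼ = prior αⱼ + observed count nⱼ.
Posterior concentration: (24.2, 33.9, 45.2), total = 103.3.
E[θ_{AA}|data] = α_{AA}/Σα = 24.2/103.3 = 0.2343.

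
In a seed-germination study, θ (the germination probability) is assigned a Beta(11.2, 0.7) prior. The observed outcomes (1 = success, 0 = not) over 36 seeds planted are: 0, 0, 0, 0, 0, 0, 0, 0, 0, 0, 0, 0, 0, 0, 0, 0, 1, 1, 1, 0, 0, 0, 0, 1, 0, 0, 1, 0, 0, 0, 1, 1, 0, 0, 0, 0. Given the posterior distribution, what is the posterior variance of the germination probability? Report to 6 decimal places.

0.004818

The Beta prior is conjugate to a Binomial/Bernoulli likelihood; the update adds successes to α and failures to β.
Posterior: Beta(α+k, β+n−k) = Beta(11.2+7, 0.7+29) = Beta(18.2, 29.7).
Var = αβ/((α+β)²(α+β+1)) = 18.2·29.7/(47.9²·48.9) = 0.004818.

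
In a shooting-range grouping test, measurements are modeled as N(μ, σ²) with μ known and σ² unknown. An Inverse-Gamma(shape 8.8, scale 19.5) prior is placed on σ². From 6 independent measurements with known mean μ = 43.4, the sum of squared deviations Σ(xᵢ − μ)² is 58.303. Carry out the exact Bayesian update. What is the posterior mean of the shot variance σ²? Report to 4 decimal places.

4.5048

With known mean μ and an Inverse-Gamma(α, β) prior on σ², the Normal likelihood is conjugate: posterior is Inv-Gamma(α + n/2, β + Σ(xᵢ−μ)²/2).
Posterior: Inv-Gamma(8.8 + 6/2, 19.5 + 58.303/2) = Inv-Gamma(11.80, 48.6515).
E[σ²|data] = β/(α−1) = 48.6515/10.80 = 4.5048.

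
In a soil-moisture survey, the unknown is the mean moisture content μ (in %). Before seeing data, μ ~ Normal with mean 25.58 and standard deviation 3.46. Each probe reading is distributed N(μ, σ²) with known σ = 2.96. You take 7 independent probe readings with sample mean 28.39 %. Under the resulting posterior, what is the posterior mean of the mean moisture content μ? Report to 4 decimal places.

For Normal data with known variance σ², a Normal(μ₀, σ₀²) prior on μ is conjugate. Posterior precision = 1/σ₀² + n/σ²; posterior mean is the precision-weighted average of μ₀ and x̄.
n·x̄ = 7·28.39 = 198.73.
σ₀² = 3.46² = 11.9716, σ² = 2.96² = 8.7616; σ² + n·σ₀² = 8.7616 + 7·11.9716 = 92.5628.
Posterior mean = (μ₀/σ₀² + n·x̄/σ²)/(1/σ₀² + n/σ²) = (σ²·μ₀ + σ₀²·n·x̄)/(σ² + n·σ₀²) = (8.7616·25.58 + 11.9716·198.73)/92.5628 = 2603.237796/92.5628 = 28.1240.

28.1240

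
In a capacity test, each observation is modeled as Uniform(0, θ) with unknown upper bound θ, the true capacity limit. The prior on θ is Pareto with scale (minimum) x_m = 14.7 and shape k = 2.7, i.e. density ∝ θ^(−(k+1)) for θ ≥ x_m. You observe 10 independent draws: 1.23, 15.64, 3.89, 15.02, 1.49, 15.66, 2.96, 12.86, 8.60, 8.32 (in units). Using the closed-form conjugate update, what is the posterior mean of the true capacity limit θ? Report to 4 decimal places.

A Pareto(scale x_m, shape k) prior on the upper bound θ of Uniform(0, θ) is conjugate: posterior is Pareto(max(x_m, max xᵢ), k + n).
Sample maximum = 15.66; prior scale x_m = 14.7 → posterior scale = max = 15.66.
Posterior shape = 2.7 + 10 = 12.7.
E[θ|data] = k·x_m/(k−1) = 12.7·15.66/11.7 = 16.9985.

16.9985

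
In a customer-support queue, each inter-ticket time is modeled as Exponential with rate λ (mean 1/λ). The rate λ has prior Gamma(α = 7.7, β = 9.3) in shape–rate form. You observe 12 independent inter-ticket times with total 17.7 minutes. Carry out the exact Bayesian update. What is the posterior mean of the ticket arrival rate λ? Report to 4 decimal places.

With a Gamma(shape α, rate β) prior on the exponential rate λ, the posterior after n observations with total T = Σxᵢ is Gamma(α+n, β+T).
Posterior: Gamma(7.7+12, 9.3+17.7) = Gamma(19.7, 27.0).
Posterior mean of λ = α/β = 19.7/27.0 = 0.7296.

0.7296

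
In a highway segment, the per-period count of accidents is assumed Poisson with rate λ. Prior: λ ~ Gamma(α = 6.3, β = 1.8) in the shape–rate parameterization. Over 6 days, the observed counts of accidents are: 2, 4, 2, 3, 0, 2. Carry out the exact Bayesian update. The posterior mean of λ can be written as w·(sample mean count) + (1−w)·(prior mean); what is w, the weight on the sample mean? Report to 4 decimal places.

With a Gamma(shape α, rate β) prior, the Poisson likelihood is conjugate: the posterior is Gamma(α + ΣXᵢ, β + n).
Posterior mean = (α₀+S)/(β₀+n) = [n/(β₀+n)]·(S/n) + [β₀/(β₀+n)]·(α₀/β₀), so only n and β₀ enter the weight.
Weight on data w = n/(β₀+n) = 6/(1.8+6) = 6/7.8 = 0.7692.

0.7692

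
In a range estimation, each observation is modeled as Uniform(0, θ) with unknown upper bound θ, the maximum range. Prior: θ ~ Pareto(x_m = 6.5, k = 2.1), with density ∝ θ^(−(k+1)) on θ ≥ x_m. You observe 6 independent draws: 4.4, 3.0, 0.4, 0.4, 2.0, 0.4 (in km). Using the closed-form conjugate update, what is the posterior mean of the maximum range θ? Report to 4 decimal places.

7.4155

A Pareto(scale x_m, shape k) prior on the upper bound θ of Uniform(0, θ) is conjugate: posterior is Pareto(max(x_m, max xᵢ), k + n).
Sample maximum = 4.4; prior scale x_m = 6.5 → posterior scale = max = 6.5.
Posterior shape = 2.1 + 6 = 8.1.
E[θ|data] = k·x_m/(k−1) = 8.1·6.5/7.1 = 7.4155.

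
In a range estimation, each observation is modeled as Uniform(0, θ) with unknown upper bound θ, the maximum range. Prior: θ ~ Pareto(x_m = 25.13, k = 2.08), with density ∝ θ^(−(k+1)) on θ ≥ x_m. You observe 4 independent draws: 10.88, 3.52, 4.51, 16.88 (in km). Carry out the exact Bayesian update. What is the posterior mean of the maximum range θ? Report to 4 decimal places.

30.0769

A Pareto(scale x_m, shape k) prior on the upper bound θ of Uniform(0, θ) is conjugate: posterior is Pareto(max(x_m, max xᵢ), k + n).
Sample maximum = 16.88; prior scale x_m = 25.13 → posterior scale = max = 25.13.
Posterior shape = 2.08 + 4 = 6.08.
E[θ|data] = k·x_m/(k−1) = 6.08·25.13/5.08 = 30.0769.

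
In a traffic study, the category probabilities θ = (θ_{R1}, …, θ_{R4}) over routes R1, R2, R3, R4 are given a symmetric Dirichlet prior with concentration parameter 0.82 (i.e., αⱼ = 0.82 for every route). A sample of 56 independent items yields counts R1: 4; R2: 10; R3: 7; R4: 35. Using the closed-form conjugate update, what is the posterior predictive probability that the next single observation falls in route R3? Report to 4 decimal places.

0.1319

The Dirichlet prior is conjugate to the Multinomial likelihood: each posterior αⱼ = prior αⱼ + observed count nⱼ.
Posterior concentration: (4.82, 10.82, 7.82, 35.82), total = 59.28.
P(next = R3 | data) = α_{R3}/Σα = 0.1319.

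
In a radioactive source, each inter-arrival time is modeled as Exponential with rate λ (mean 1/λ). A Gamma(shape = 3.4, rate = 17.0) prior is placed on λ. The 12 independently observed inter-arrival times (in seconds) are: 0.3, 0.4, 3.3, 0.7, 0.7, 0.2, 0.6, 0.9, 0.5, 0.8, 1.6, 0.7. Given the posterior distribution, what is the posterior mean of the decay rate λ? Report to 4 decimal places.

With a Gamma(shape α, rate β) prior on the exponential rate λ, the posterior after n observations with total T = Σxᵢ is Gamma(α+n, β+T).
Sum of observations T = 10.7 seconds; n = 12.
Posterior: Gamma(3.4+12, 17.0+10.7) = Gamma(15.4, 27.7).
Posterior mean of λ = α/β = 15.4/27.7 = 0.5560.

0.5560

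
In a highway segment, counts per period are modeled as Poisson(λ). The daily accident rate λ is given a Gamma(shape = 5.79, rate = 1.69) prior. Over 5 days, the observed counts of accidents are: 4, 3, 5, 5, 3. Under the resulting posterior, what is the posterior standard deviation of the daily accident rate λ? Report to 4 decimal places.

0.7591

With a Gamma(shape α, rate β) prior, the Poisson likelihood is conjugate: the posterior is Gamma(α + ΣXᵢ, β + n).
Sum of counts S = 20 over n = 5 days.
Posterior: Gamma(α+S, β+n) = Gamma(5.79+20, 1.69+5) = Gamma(25.79, 6.69).
SD = √α/β = √25.79/6.69 = 0.7591.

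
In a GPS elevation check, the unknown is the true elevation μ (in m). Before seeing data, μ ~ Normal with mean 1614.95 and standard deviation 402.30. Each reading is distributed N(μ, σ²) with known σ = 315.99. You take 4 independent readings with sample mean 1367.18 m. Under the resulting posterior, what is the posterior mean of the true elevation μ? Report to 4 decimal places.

For Normal data with known variance σ², a Normal(μ₀, σ₀²) prior on μ is conjugate. Posterior precision = 1/σ₀² + n/σ²; posterior mean is the precision-weighted average of μ₀ and x̄.
n·x̄ = 4·1367.18 = 5468.72.
σ₀² = 402.30² = 161845.29, σ² = 315.99² = 99849.6801; σ² + n·σ₀² = 99849.6801 + 4·161845.29 = 747230.8401.
Posterior mean = (μ₀/σ₀² + n·x̄/σ²)/(1/σ₀² + n/σ²) = (σ²·μ₀ + σ₀²·n·x̄)/(σ² + n·σ₀²) = (99849.6801·1614.95 + 161845.29·5468.72)/747230.8401 = 1046338815.206295/747230.8401 = 1400.2886.

1400.2886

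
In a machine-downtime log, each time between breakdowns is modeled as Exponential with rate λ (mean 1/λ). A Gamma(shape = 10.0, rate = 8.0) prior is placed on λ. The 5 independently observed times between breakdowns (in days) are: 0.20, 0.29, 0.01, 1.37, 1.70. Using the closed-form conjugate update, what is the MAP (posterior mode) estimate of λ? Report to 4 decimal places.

With a Gamma(shape α, rate β) prior on the exponential rate λ, the posterior after n observations with total T = Σxᵢ is Gamma(α+n, β+T).
Sum of observations T = 3.57 days; n = 5.
Posterior: Gamma(10.0+5, 8.0+3.57) = Gamma(15.0, 11.57).
Mode = (α−1)/β = 1.2100.

1.2100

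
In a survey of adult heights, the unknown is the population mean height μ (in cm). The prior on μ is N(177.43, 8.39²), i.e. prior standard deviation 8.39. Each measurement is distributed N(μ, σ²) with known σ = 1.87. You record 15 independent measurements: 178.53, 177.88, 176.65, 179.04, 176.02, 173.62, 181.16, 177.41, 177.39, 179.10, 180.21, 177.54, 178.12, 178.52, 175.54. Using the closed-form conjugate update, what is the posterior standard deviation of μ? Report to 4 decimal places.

For Normal data with known variance σ², a Normal(μ₀, σ₀²) prior on μ is conjugate. Posterior precision = 1/σ₀² + n/σ²; posterior mean is the precision-weighted average of μ₀ and x̄.
σ₀² = 8.39² = 70.3921, σ² = 1.87² = 3.4969; σ² + n·σ₀² = 3.4969 + 15·70.3921 = 1059.3784.
Posterior precision = 1/σ₀² + n/σ² = 1/70.3921 + 15/3.4969 = (σ² + n·σ₀²)/(σ₀²σ²) = 1059.3784/(70.3921·3.4969); posterior variance σₙ² = σ₀²σ²/(σ² + n·σ₀²) = 70.3921·3.4969/1059.3784 = 0.232357.
Posterior SD = √σₙ² = √(70.3921·3.4969/1059.3784) = 0.4820.

0.4820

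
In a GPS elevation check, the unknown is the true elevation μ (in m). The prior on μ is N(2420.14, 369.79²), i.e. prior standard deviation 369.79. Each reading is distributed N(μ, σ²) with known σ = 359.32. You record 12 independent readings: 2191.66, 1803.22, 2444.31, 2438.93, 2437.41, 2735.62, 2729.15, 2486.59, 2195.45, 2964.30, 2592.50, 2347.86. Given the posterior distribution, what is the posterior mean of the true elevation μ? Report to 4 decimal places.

2445.2725

For Normal data with known variance σ², a Normal(μ₀, σ₀²) prior on μ is conjugate. Posterior precision = 1/σ₀² + n/σ²; posterior mean is the precision-weighted average of μ₀ and x̄.
Σxᵢ = 2191.66 + 1803.22 + 2444.31 + 2438.93 + 2437.41 + 2735.62 + 2729.15 + 2486.59 + 2195.45 + 2964.30 + 2592.50 + 2347.86 = 29367, so n·x̄ = 29367.
σ₀² = 369.79² = 136744.6441, σ² = 359.32² = 129110.8624; σ² + n·σ₀² = 129110.8624 + 12·136744.6441 = 1770046.5916.
Posterior mean = (μ₀/σ₀² + n·x̄/σ²)/(1/σ₀² + n/σ²) = (σ²·μ₀ + σ₀²·n·x̄)/(σ² + n·σ₀²) = (129110.8624·2420.14 + 136744.6441·29367)/1770046.5916 = 4328246325.813436/1770046.5916 = 2445.2725.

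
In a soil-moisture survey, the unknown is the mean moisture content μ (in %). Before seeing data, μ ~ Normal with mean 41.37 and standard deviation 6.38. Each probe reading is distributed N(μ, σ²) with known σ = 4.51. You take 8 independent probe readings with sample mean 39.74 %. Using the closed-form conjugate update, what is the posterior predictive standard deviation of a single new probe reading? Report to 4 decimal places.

4.7679

For Normal data with known variance σ², a Normal(μ₀, σ₀²) prior on μ is conjugate. Posterior precision = 1/σ₀² + n/σ²; posterior mean is the precision-weighted average of μ₀ and x̄.
σ₀² = 6.38² = 40.7044, σ² = 4.51² = 20.3401; σ² + n·σ₀² = 20.3401 + 8·40.7044 = 345.9753.
Posterior precision = 1/σ₀² + n/σ² = 1/40.7044 + 8/20.3401 = (σ² + n·σ₀²)/(σ₀²σ²) = 345.9753/(40.7044·20.3401); posterior variance σₙ² = σ₀²σ²/(σ² + n·σ₀²) = 40.7044·20.3401/345.9753 = 2.393037.
Predictive variance for one new observation = σₙ² + σ² = 40.7044·20.3401/345.9753 + 20.3401 = σ²·(σ₀² + 345.9753)/345.9753 = 20.3401·386.6797/345.9753 = 22.733137; SD = √(20.3401·386.6797/345.9753) = 4.7679.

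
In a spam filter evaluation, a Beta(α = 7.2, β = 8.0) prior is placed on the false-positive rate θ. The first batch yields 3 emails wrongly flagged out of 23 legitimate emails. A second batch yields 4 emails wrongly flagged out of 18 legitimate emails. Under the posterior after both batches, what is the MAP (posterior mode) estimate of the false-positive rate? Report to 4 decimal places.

0.2435

The Beta prior is conjugate to a Binomial/Bernoulli likelihood; the update adds successes to α and failures to β.
After batch 1: Beta(7.2+3, 8.0+20) = Beta(10.2, 28.0).
After batch 2: Beta(10.2+4, 28.0+14) = Beta(14.2, 42.0).
Mode of Beta(a,b) for a,b>1 is (a−1)/(a+b−2) = 13.2/54.2 = 0.2435.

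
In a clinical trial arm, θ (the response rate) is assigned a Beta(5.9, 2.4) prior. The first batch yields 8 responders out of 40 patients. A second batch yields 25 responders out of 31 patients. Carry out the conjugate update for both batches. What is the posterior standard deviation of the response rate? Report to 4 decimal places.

0.0558

The Beta prior is conjugate to a Binomial/Bernoulli likelihood; the update adds successes to α and failures to β.
After batch 1: Beta(5.9+8, 2.4+32) = Beta(13.9, 34.4).
After batch 2: Beta(13.9+25, 34.4+6) = Beta(38.9, 40.4).
Var = αβ/((α+β)²(α+β+1)) = 38.9·40.4/(79.3²·80.3) = 0.00311221; SD = √0.00311221 = 0.0558.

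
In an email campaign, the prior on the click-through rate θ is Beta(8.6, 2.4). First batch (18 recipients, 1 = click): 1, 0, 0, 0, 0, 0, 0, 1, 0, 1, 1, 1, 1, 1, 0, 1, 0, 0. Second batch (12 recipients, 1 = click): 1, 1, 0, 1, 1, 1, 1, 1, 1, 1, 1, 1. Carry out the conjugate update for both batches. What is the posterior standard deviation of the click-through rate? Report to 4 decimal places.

The Beta prior is conjugate to a Binomial/Bernoulli likelihood; the update adds successes to α and failures to β.
After batch 1: Beta(8.6+8, 2.4+10) = Beta(16.6, 12.4).
After batch 2: Beta(16.6+11, 12.4+1) = Beta(27.6, 13.4).
Var = αβ/((α+β)²(α+β+1)) = 27.6·13.4/(41.0²·42.0) = 0.00523838; SD = √0.00523838 = 0.0724.

0.0724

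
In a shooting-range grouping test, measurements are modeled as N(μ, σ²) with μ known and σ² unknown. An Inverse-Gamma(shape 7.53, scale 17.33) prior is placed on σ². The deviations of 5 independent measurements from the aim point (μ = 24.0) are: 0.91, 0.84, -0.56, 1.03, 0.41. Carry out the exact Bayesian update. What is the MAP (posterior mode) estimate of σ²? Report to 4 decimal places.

With known mean μ and an Inverse-Gamma(α, β) prior on σ², the Normal likelihood is conjugate: posterior is Inv-Gamma(α + n/2, β + Σ(xᵢ−μ)²/2).
Σ(xᵢ−μ)² = (0.91)² + (0.84)² + (-0.56)² + (1.03)² + (0.41)² = 3.0763.
Posterior: Inv-Gamma(7.53 + 5/2, 17.33 + 3.0763/2) = Inv-Gamma(10.03, 18.86815).
Mode = β/(α+1) = 18.86815/11.03 = 1.7106.

1.7106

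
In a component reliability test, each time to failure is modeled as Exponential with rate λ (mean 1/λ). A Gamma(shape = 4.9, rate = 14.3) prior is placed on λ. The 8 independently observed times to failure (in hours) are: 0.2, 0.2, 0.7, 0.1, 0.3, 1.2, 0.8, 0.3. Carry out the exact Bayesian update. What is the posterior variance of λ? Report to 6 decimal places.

0.039376

With a Gamma(shape α, rate β) prior on the exponential rate λ, the posterior after n observations with total T = Σxᵢ is Gamma(α+n, β+T).
Sum of observations T = 3.8 hours; n = 8.
Posterior: Gamma(4.9+8, 14.3+3.8) = Gamma(12.9, 18.1).
Var = α/β² = 0.039376.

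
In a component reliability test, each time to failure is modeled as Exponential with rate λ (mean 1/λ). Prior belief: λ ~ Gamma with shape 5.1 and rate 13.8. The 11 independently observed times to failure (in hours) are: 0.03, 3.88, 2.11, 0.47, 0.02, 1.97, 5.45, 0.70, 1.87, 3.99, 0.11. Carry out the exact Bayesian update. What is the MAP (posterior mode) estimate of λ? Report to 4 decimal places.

0.4390

With a Gamma(shape α, rate β) prior on the exponential rate λ, the posterior after n observations with total T = Σxᵢ is Gamma(α+n, β+T).
Sum of observations T = 20.60 hours; n = 11.
Posterior: Gamma(5.1+11, 13.8+20.60) = Gamma(16.1, 34.40).
Mode = (α−1)/β = 0.4390.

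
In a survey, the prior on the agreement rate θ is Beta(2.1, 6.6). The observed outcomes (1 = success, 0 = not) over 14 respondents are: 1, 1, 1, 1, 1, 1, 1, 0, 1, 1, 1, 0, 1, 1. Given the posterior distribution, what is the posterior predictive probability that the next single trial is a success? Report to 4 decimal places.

0.6211

The Beta prior is conjugate to a Binomial/Bernoulli likelihood; the update adds successes to α and failures to β.
Posterior: Beta(α+k, β+n−k) = Beta(2.1+12, 6.6+2) = Beta(14.1, 8.6).
For a single future Bernoulli trial, P(success | data) = α/(α+β) = 0.6211.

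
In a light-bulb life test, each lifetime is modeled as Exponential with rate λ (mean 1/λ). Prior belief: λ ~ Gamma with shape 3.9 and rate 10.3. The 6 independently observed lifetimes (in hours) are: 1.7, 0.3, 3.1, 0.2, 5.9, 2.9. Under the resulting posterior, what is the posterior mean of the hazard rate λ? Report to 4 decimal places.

With a Gamma(shape α, rate β) prior on the exponential rate λ, the posterior after n observations with total T = Σxᵢ is Gamma(α+n, β+T).
Sum of observations T = 14.1 hours; n = 6.
Posterior: Gamma(3.9+6, 10.3+14.1) = Gamma(9.9, 24.4).
Posterior mean of λ = α/β = 9.9/24.4 = 0.4057.

0.4057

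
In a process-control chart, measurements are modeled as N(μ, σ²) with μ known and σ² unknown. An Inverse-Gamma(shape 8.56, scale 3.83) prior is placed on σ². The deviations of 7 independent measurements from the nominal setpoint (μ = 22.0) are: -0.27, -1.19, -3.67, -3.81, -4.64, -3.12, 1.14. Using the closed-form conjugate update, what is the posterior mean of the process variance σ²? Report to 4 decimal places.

3.1509

With known mean μ and an Inverse-Gamma(α, β) prior on σ², the Normal likelihood is conjugate: posterior is Inv-Gamma(α + n/2, β + Σ(xᵢ−μ)²/2).
Σ(xᵢ−μ)² = (-0.27)² + (-1.19)² + (-3.67)² + (-3.81)² + (-4.64)² + (-3.12)² + (1.14)² = 62.0376.
Posterior: Inv-Gamma(8.56 + 7/2, 3.83 + 62.0376/2) = Inv-Gamma(12.06, 34.84880).
E[σ²|data] = β/(α−1) = 34.84880/11.06 = 3.1509.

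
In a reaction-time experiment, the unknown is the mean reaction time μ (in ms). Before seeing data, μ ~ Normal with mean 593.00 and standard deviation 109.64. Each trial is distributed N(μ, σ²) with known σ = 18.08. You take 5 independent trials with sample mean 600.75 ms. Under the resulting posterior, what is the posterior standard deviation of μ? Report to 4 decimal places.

8.0637

For Normal data with known variance σ², a Normal(μ₀, σ₀²) prior on μ is conjugate. Posterior precision = 1/σ₀² + n/σ²; posterior mean is the precision-weighted average of μ₀ and x̄.
σ₀² = 109.64² = 12020.9296, σ² = 18.08² = 326.8864; σ² + n·σ₀² = 326.8864 + 5·12020.9296 = 60431.5344.
Posterior precision = 1/σ₀² + n/σ² = 1/12020.9296 + 5/326.8864 = (σ² + n·σ₀²)/(σ₀²σ²) = 60431.5344/(12020.9296·326.8864); posterior variance σₙ² = σ₀²σ²/(σ² + n·σ₀²) = 12020.9296·326.8864/60431.5344 = 65.023641.
Posterior SD = √σₙ² = √(12020.9296·326.8864/60431.5344) = 8.0637.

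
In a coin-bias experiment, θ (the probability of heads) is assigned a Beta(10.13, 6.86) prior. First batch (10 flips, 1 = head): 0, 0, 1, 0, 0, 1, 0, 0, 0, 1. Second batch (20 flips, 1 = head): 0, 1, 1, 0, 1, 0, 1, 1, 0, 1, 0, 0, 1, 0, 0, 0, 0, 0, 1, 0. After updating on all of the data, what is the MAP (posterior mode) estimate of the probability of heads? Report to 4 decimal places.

The Beta prior is conjugate to a Binomial/Bernoulli likelihood; the update adds successes to α and failures to β.
After batch 1: Beta(10.13+3, 6.86+7) = Beta(13.13, 13.86).
After batch 2: Beta(13.13+8, 13.86+12) = Beta(21.13, 25.86).
Mode of Beta(a,b) for a,b>1 is (a−1)/(a+b−2) = 20.13/44.99 = 0.4474.

0.4474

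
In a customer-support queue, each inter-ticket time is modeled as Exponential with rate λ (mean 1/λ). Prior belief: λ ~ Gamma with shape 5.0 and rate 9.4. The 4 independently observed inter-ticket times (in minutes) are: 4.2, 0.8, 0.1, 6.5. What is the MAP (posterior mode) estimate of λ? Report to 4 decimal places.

0.3810

With a Gamma(shape α, rate β) prior on the exponential rate λ, the posterior after n observations with total T = Σxᵢ is Gamma(α+n, β+T).
Sum of observations T = 11.6 minutes; n = 4.
Posterior: Gamma(5.0+4, 9.4+11.6) = Gamma(9.0, 21.0).
Mode = (α−1)/β = 0.3810.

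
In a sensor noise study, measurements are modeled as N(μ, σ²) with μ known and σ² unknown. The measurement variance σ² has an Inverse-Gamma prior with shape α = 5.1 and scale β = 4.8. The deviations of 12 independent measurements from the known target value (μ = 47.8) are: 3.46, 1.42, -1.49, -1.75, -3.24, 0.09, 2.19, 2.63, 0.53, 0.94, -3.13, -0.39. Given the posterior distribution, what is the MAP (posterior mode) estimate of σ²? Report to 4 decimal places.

2.5704

With known mean μ and an Inverse-Gamma(α, β) prior on σ², the Normal likelihood is conjugate: posterior is Inv-Gamma(α + n/2, β + Σ(xᵢ−μ)²/2).
Σ(xᵢ−μ)² = (3.46)² + (1.42)² + (-1.49)² + (-1.75)² + (-3.24)² + (0.09)² + (2.19)² + (2.63)² + (0.53)² + (0.94)² + (-3.13)² + (-0.39)² = 52.6028.
Posterior: Inv-Gamma(5.1 + 12/2, 4.8 + 52.6028/2) = Inv-Gamma(11.10, 31.10140).
Mode = β/(α+1) = 31.10140/12.10 = 2.5704.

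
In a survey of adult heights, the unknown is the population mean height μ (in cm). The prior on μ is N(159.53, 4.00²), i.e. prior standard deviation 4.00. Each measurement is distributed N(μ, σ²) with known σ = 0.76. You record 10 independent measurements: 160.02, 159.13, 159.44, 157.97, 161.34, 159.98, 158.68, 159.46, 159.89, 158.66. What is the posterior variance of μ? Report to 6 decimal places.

For Normal data with known variance σ², a Normal(μ₀, σ₀²) prior on μ is conjugate. Posterior precision = 1/σ₀² + n/σ²; posterior mean is the precision-weighted average of μ₀ and x̄.
σ₀² = 4.00² = 16, σ² = 0.76² = 0.5776; σ² + n·σ₀² = 0.5776 + 10·16 = 160.5776.
Posterior precision = 1/σ₀² + n/σ² = 1/16 + 10/0.5776 = (σ² + n·σ₀²)/(σ₀²σ²) = 160.5776/(16·0.5776); posterior variance σₙ² = σ₀²σ²/(σ² + n·σ₀²) = 16·0.5776/160.5776 = 0.057552.

0.057552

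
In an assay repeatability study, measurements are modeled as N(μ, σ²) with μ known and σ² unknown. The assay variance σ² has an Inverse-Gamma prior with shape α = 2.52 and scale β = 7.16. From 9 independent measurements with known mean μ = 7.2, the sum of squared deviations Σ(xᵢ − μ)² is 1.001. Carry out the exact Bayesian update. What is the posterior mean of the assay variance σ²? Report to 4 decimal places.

With known mean μ and an Inverse-Gamma(α, β) prior on σ², the Normal likelihood is conjugate: posterior is Inv-Gamma(α + n/2, β + Σ(xᵢ−μ)²/2).
Posterior: Inv-Gamma(2.52 + 9/2, 7.16 + 1.001/2) = Inv-Gamma(7.02, 7.6605).
E[σ²|data] = β/(α−1) = 7.6605/6.02 = 1.2725.

1.2725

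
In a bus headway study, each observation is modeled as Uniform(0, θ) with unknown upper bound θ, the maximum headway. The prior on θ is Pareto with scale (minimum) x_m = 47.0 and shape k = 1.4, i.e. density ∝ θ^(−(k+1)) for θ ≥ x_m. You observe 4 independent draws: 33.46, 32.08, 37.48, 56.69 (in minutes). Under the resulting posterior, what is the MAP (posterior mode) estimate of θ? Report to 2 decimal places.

56.69

A Pareto(scale x_m, shape k) prior on the upper bound θ of Uniform(0, θ) is conjugate: posterior is Pareto(max(x_m, max xᵢ), k + n).
Sample maximum = 56.69; prior scale x_m = 47.0 → posterior scale = max = 56.69.
Posterior shape = 1.4 + 4 = 5.4.
The Pareto density is decreasing on [x_m, ∞), so the mode is x_m = 56.69.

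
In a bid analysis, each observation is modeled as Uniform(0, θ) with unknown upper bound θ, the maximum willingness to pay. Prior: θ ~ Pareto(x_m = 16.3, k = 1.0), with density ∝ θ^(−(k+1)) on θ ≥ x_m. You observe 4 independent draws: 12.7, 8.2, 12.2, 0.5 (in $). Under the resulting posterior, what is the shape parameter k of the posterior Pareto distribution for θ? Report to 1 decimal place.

5.0

A Pareto(scale x_m, shape k) prior on the upper bound θ of Uniform(0, θ) is conjugate: posterior is Pareto(max(x_m, max xᵢ), k + n).
Sample maximum = 12.7; prior scale x_m = 16.3 → posterior scale = max = 16.3.
Posterior shape = 1.0 + 4 = 5.0.
Posterior shape k = 5.0.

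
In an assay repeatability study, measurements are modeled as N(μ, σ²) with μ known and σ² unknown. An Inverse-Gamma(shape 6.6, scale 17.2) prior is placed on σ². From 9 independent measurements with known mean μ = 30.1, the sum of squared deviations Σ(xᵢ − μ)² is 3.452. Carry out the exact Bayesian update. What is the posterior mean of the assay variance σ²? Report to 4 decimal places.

With known mean μ and an Inverse-Gamma(α, β) prior on σ², the Normal likelihood is conjugate: posterior is Inv-Gamma(α + n/2, β + Σ(xᵢ−μ)²/2).
Posterior: Inv-Gamma(6.6 + 9/2, 17.2 + 3.452/2) = Inv-Gamma(11.10, 18.9260).
E[σ²|data] = β/(α−1) = 18.9260/10.10 = 1.8739.

1.8739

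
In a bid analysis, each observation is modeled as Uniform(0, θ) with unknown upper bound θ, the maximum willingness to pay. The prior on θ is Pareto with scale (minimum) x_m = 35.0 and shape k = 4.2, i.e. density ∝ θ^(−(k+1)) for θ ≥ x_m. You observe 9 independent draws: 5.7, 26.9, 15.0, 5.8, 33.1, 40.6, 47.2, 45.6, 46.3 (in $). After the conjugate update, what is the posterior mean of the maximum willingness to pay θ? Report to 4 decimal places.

51.0689

A Pareto(scale x_m, shape k) prior on the upper bound θ of Uniform(0, θ) is conjugate: posterior is Pareto(max(x_m, max xᵢ), k + n).
Sample maximum = 47.2; prior scale x_m = 35.0 → posterior scale = max = 47.2.
Posterior shape = 4.2 + 9 = 13.2.
E[θ|data] = k·x_m/(k−1) = 13.2·47.2/12.2 = 51.0689.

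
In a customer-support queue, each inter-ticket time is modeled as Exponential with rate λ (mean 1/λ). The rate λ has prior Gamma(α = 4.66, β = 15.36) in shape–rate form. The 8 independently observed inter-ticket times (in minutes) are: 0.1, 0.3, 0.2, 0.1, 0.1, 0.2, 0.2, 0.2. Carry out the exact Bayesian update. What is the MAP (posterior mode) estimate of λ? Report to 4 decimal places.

0.6957

With a Gamma(shape α, rate β) prior on the exponential rate λ, the posterior after n observations with total T = Σxᵢ is Gamma(α+n, β+T).
Sum of observations T = 1.4 minutes; n = 8.
Posterior: Gamma(4.66+8, 15.36+1.4) = Gamma(12.66, 16.76).
Mode = (α−1)/β = 0.6957.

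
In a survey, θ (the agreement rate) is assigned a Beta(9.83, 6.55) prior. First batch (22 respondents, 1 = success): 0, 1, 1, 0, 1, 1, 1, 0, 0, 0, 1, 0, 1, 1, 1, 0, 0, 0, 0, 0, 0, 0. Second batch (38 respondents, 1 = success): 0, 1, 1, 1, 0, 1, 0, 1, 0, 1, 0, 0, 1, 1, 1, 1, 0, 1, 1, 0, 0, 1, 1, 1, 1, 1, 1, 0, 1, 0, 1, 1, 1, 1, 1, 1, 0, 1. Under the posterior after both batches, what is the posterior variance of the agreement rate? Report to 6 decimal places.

0.003133

The Beta prior is conjugate to a Binomial/Bernoulli likelihood; the update adds successes to α and failures to β.
After batch 1: Beta(9.83+9, 6.55+13) = Beta(18.83, 19.55).
After batch 2: Beta(18.83+26, 19.55+12) = Beta(44.83, 31.55).
Var = αβ/((α+β)²(α+β+1)) = 44.83·31.55/(76.38²·77.38) = 0.003133.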